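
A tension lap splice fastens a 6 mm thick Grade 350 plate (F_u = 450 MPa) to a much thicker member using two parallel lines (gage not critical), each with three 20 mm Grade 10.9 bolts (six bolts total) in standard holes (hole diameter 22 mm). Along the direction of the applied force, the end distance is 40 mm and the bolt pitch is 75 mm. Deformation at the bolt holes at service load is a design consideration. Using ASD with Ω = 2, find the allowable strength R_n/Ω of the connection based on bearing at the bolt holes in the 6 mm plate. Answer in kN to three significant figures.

Per bolt r_n = 1.2 l_c t F_u ≤ 2.4 d t F_u; upper limit = 2.4 × 20 × 6 × 450 / 1000 = 129.6 kN.
Edge bolt: l_c = 40 − 22/2 = 29 mm → 1.2 × 29 × 6 × 450 / 1000 = 93.96 → r_n = 93.96 kN.
Interior bolts: l_c = 75 − 22 = 53 mm → 1.2 × 53 × 6 × 450 / 1000 = 171.7 → r_n = 129.6 kN.
R_n = 2 × 93.96 + 4 × 129.6 = 706.3 kN.
Allowable strength R_n/Ω = 706.3 / 2 = 353 kN.

353 kN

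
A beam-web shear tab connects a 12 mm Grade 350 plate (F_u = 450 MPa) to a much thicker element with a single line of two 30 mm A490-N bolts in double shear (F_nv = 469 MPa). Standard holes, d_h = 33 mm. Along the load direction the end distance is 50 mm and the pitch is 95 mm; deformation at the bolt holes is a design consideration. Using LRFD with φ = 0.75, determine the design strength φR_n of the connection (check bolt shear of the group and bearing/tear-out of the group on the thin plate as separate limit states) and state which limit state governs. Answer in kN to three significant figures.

Bolt shear: A_b = π·30²/4 = 706.9 mm²; R_n = 469 × 706.9 × 2 × 2 / 1000 = 1326 kN → 0.75 × 1326 = 995 kN.
Bearing (1.2 l_c t F_u ≤ 2.4 d t F_u): upper limit = 2.4·30·12·450 / 1000 = 388.8 kN.
  Edge l_c = 50 − 33/2 = 33.5 → r_n = 217.1 kN; interior l_c = 95 − 33 = 62 → r_n = 388.8 kN.
  R_n,bearing = 1·217.1 + 1·388.8 = 605.9 kN → 0.75 × 605.9 = 454 kN.
Bearing governs: 454 kN.

454 kN (bearing governs)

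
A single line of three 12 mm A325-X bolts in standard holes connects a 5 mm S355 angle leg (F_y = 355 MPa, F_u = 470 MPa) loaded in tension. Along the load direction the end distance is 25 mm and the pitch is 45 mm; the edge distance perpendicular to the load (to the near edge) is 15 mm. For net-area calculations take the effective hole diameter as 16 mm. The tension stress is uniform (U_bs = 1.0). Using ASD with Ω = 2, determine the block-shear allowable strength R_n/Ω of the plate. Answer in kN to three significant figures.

Shear plane L_v = 25 + 2·45 = 115 mm; A_gv = 115 × 5 = 575 mm².
A_nv = (115 − 2.5·16) × 5 = 375 mm².
A_nt = (15 − 0.5·16) × 5 = 35 mm².
0.6 F_u A_nv = 105.8 kN; 0.6 F_y A_gv = 122.5 kN → shear rupture governs the shear term.
R_n = 105.8 + 1.0 × 470 × 35 / 1000 = 122.2 kN.
Allowable strength R_n/Ω = 122.2 / 2 = 61.1 kN.

61.1 kN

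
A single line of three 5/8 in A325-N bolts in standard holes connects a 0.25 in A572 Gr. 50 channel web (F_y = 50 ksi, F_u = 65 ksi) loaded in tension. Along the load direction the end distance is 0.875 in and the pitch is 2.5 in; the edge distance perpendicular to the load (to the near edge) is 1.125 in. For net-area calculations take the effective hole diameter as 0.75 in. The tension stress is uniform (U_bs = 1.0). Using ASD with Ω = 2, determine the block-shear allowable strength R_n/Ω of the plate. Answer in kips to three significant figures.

Shear plane L_v = 0.875 + 2·2.5 = 5.875 in; A_gv = 5.875 × 0.25 = 1.469 in².
A_nv = (5.875 − 2.5·0.75) × 0.25 = 1 in².
A_nt = (1.125 − 0.5·0.75) × 0.25 = 0.1875 in².
0.6 F_u A_nv = 39 kips; 0.6 F_y A_gv = 44.06 kips → shear rupture governs the shear term.
R_n = 39 + 1.0 × 65 × 0.1875 = 51.19 kips.
Allowable strength R_n/Ω = 51.19 / 2 = 25.6 kips.

25.6 kips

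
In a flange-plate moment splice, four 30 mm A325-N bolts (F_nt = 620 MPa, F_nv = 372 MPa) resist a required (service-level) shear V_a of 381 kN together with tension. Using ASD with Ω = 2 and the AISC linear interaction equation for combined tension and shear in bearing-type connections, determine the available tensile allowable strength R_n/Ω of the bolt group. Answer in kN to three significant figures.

A_b = π·30²/4 = 706.9 mm²; f_rv = 381 × 1000 / (4 × 706.9) = 134.8 MPa.
F'_nt = 1.3 F_nt − (Ω F_nt / F_nv) f_rv = 1.3·620 − (2·620/372)·134.8 = 356.8 MPa, capped at F_nt → F'_nt = 356.8 MPa.
R_n = F'_nt · A_b · n = 356.8 × 706.9 × 4 / 1000 = 1009 kN.
Allowable strength R_n/Ω = 1009 / 2 = 504 kN.

504 kN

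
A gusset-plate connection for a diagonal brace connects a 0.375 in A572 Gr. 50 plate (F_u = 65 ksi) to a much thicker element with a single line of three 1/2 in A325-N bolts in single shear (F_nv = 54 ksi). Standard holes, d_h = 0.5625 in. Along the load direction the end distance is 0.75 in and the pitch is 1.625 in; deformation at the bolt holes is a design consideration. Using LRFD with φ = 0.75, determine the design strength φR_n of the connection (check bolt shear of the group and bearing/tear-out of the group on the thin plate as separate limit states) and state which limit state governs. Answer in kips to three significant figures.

23.9 kips (bolt shear governs)

Bolt shear: A_b = π·0.5²/4 = 0.1963 in²; R_n = 54 × 0.1963 × 3 × 1 = 31.81 kips → 0.75 × 31.81 = 23.9 kips.
Bearing (1.2 l_c t F_u ≤ 2.4 d t F_u): upper limit = 2.4·0.5·0.375·65 = 29.25 kips.
  Edge l_c = 0.75 − 0.5625/2 = 0.4688 → r_n = 13.71 kips; interior l_c = 1.625 − 0.5625 = 1.062 → r_n = 29.25 kips.
  R_n,bearing = 1·13.71 + 2·29.25 = 72.21 kips → 0.75 × 72.21 = 54.2 kips.
Bolt shear governs: 23.9 kips.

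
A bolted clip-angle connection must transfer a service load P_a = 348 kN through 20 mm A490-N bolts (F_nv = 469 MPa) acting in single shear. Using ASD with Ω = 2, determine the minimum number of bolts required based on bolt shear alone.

A_b = π·20²/4 = 314.2 mm².
Per-bolt allowable strength R_n/Ω = 469 × 314.2 × 1 / 1000 / 2 = 73.67 kN.
n ≥ 348 / 73.67 = 4.724 → use 5 bolts.

5 bolts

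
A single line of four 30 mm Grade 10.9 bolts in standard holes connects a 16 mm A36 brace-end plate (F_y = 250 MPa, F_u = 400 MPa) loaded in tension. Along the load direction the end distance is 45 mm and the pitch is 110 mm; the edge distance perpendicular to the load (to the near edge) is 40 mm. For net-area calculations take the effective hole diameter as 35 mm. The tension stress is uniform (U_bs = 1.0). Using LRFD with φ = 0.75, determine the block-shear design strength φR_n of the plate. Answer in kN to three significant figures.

783 kN

Shear plane L_v = 45 + 3·110 = 375 mm; A_gv = 375 × 16 = 6000 mm².
A_nv = (375 − 3.5·35) × 16 = 4040 mm².
A_nt = (40 − 0.5·35) × 16 = 360 mm².
0.6 F_u A_nv = 969.6 kN; 0.6 F_y A_gv = 900 kN → shear yielding governs the shear term.
R_n = 900 + 1.0 × 400 × 360 / 1000 = 1044 kN.
Design strength φR_n = 0.75 × 1044 = 783 kN.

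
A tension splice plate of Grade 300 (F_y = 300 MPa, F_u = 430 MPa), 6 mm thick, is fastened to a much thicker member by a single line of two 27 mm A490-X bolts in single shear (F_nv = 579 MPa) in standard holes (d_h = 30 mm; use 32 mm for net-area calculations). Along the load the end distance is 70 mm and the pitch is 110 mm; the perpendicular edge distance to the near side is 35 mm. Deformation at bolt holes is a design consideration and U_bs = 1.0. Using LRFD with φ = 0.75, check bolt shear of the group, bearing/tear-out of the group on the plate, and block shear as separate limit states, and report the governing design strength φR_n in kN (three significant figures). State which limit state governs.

183 kN (block shear governs)

Bolt shear: A_b = π·27²/4 = 572.6 mm²; R_n = 579 × 572.6 × 2 × 1 / 1000 = 663 kN → 0.75 × 663 = 497 kN.
Bearing: edge l_c = 55, r_n = 167.2 kN; interior l_c = 80, r_n = 167.2 kN; R_n = 167.2 + 1·167.2 = 334.4 kN → 251 kN.
Block shear: A_gv = 1080, A_nv = 792, A_nt = 114 mm²; R_n = min(0.6F_uA_nv, 0.6F_yA_gv) + U_bs·F_u·A_nt = 243.4 kN → 183 kN.
Block shear governs: 183 kN.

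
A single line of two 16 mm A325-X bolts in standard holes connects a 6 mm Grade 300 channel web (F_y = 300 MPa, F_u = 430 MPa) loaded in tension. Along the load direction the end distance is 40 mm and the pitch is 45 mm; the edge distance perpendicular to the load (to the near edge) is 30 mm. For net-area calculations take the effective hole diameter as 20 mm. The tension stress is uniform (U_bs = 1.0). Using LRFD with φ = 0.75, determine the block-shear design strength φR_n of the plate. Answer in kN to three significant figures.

103 kN

Shear plane L_v = 40 + 1·45 = 85 mm; A_gv = 85 × 6 = 510 mm².
A_nv = (85 − 1.5·20) × 6 = 330 mm².
A_nt = (30 − 0.5·20) × 6 = 120 mm².
0.6 F_u A_nv = 85.14 kN; 0.6 F_y A_gv = 91.8 kN → shear rupture governs the shear term.
R_n = 85.14 + 1.0 × 430 × 120 / 1000 = 136.7 kN.
Design strength φR_n = 0.75 × 136.7 = 103 kN.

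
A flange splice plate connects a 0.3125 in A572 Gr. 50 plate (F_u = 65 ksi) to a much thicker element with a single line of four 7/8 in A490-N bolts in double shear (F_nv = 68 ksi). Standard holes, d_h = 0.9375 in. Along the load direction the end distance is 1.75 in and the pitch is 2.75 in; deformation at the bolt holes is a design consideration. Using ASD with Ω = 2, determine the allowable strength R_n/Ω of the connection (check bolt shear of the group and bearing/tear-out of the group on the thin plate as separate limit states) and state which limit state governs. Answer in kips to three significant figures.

Bolt shear: A_b = π·0.875²/4 = 0.6013 in²; R_n = 68 × 0.6013 × 4 × 2 = 327.1 kips → 327.1 / 2 = 164 kips.
Bearing (1.2 l_c t F_u ≤ 2.4 d t F_u): upper limit = 2.4·0.875·0.3125·65 = 42.66 kips.
  Edge l_c = 1.75 − 0.9375/2 = 1.281 → r_n = 31.23 kips; interior l_c = 2.75 − 0.9375 = 1.812 → r_n = 42.66 kips.
  R_n,bearing = 1·31.23 + 3·42.66 = 159.2 kips → 159.2 / 2 = 79.6 kips.
Bearing governs: 79.6 kips.

79.6 kips (bearing governs)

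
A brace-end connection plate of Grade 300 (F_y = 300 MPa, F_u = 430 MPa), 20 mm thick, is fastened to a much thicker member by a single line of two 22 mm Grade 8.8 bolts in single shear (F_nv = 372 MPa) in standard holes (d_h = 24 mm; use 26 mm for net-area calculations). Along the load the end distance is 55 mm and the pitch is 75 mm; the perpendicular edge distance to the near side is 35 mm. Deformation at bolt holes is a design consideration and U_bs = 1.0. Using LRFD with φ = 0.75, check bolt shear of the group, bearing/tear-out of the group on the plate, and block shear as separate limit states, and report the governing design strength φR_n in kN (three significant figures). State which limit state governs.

Bolt shear: A_b = π·22²/4 = 380.1 mm²; R_n = 372 × 380.1 × 2 × 1 / 1000 = 282.8 kN → 0.75 × 282.8 = 212 kN.
Bearing: edge l_c = 43, r_n = 443.8 kN; interior l_c = 51, r_n = 454.1 kN; R_n = 443.8 + 1·454.1 = 897.8 kN → 673 kN.
Block shear: A_gv = 2600, A_nv = 1820, A_nt = 440 mm²; R_n = min(0.6F_uA_nv, 0.6F_yA_gv) + U_bs·F_u·A_nt = 657.2 kN → 493 kN.
Bolt shear governs: 212 kN.

212 kN (bolt shear governs)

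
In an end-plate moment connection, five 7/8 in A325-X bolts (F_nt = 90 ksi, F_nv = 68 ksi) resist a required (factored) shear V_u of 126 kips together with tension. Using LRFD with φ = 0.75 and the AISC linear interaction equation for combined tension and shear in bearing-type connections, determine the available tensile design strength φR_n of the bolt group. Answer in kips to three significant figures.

A_b = π·0.875²/4 = 0.6013 in²; f_rv = 126 / (5 × 0.6013) = 41.91 ksi.
F'_nt = 1.3 F_nt − (F_nt / φF_nv) f_rv = 1.3·90 − (90/(0.75·68))·41.91 = 43.05 ksi, capped at F_nt → F'_nt = 43.05 ksi.
R_n = F'_nt · A_b · n = 43.05 × 0.6013 × 5 = 129.4 kips.
Design strength φR_n = 0.75 × 129.4 = 97.1 kips.

97.1 kips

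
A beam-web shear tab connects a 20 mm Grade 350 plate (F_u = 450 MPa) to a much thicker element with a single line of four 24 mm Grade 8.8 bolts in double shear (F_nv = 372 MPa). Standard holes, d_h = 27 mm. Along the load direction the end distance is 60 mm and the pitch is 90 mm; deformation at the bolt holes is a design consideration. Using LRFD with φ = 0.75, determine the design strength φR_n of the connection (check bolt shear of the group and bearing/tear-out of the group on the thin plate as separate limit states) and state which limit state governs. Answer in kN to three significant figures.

Bolt shear: A_b = π·24²/4 = 452.4 mm²; R_n = 372 × 452.4 × 4 × 2 / 1000 = 1346 kN → 0.75 × 1346 = 1010 kN.
Bearing (1.2 l_c t F_u ≤ 2.4 d t F_u): upper limit = 2.4·24·20·450 / 1000 = 518.4 kN.
  Edge l_c = 60 − 27/2 = 46.5 → r_n = 502.2 kN; interior l_c = 90 − 27 = 63 → r_n = 518.4 kN.
  R_n,bearing = 1·502.2 + 3·518.4 = 2057 kN → 0.75 × 2057 = 1540 kN.
Bolt shear governs: 1010 kN.

1010 kN (bolt shear governs)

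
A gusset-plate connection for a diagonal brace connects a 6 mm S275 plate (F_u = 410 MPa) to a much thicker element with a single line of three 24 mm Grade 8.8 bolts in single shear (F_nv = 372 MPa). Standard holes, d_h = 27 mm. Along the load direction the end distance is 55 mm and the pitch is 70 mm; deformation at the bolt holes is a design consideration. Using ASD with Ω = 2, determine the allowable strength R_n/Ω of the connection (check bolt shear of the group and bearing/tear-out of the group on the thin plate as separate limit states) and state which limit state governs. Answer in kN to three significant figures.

Bolt shear: A_b = π·24²/4 = 452.4 mm²; R_n = 372 × 452.4 × 3 × 1 / 1000 = 504.9 kN → 504.9 / 2 = 252 kN.
Bearing (1.2 l_c t F_u ≤ 2.4 d t F_u): upper limit = 2.4·24·6·410 / 1000 = 141.7 kN.
  Edge l_c = 55 − 27/2 = 41.5 → r_n = 122.5 kN; interior l_c = 70 − 27 = 43 → r_n = 126.9 kN.
  R_n,bearing = 1·122.5 + 2·126.9 = 376.4 kN → 376.4 / 2 = 188 kN.
Bearing governs: 188 kN.

188 kN (bearing governs)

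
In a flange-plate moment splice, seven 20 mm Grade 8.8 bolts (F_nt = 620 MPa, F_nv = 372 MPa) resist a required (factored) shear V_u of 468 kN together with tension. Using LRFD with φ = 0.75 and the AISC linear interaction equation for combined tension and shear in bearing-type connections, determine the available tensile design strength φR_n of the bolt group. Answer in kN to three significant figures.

549 kN

A_b = π·20²/4 = 314.2 mm²; f_rv = 468 × 1000 / (7 × 314.2) = 212.8 MPa.
F'_nt = 1.3 F_nt − (F_nt / φF_nv) f_rv = 1.3·620 − (620/(0.75·372))·212.8 = 333.1 MPa, capped at F_nt → F'_nt = 333.1 MPa.
R_n = F'_nt · A_b · n = 333.1 × 314.2 × 7 / 1000 = 732.5 kN.
Design strength φR_n = 0.75 × 732.5 = 549 kN.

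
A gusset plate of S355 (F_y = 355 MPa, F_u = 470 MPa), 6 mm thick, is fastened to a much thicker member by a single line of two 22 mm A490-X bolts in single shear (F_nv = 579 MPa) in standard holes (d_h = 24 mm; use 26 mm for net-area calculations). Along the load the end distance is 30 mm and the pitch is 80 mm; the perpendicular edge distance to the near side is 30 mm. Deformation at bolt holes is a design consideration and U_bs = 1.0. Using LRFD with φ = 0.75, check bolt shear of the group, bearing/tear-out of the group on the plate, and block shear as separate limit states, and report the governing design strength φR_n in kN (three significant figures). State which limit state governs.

126 kN (block shear governs)

Bolt shear: A_b = π·22²/4 = 380.1 mm²; R_n = 579 × 380.1 × 2 × 1 / 1000 = 440.2 kN → 0.75 × 440.2 = 330 kN.
Bearing: edge l_c = 18, r_n = 60.91 kN; interior l_c = 56, r_n = 148.9 kN; R_n = 60.91 + 1·148.9 = 209.8 kN → 157 kN.
Block shear: A_gv = 660, A_nv = 426, A_nt = 102 mm²; R_n = min(0.6F_uA_nv, 0.6F_yA_gv) + U_bs·F_u·A_nt = 168.1 kN → 126 kN.
Block shear governs: 126 kN.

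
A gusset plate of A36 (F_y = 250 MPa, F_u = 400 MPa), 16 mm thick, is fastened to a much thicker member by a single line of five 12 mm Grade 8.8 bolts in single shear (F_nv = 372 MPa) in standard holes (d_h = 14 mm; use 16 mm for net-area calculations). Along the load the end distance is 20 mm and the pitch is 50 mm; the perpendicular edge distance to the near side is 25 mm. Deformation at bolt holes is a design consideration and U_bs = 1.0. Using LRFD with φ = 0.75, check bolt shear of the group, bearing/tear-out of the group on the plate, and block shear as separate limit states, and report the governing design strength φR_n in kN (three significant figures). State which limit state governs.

158 kN (bolt shear governs)

Bolt shear: A_b = π·12²/4 = 113.1 mm²; R_n = 372 × 113.1 × 5 × 1 / 1000 = 210.4 kN → 0.75 × 210.4 = 158 kN.
Bearing: edge l_c = 13, r_n = 99.84 kN; interior l_c = 36, r_n = 184.3 kN; R_n = 99.84 + 4·184.3 = 837.1 kN → 628 kN.
Block shear: A_gv = 3520, A_nv = 2368, A_nt = 272 mm²; R_n = min(0.6F_uA_nv, 0.6F_yA_gv) + U_bs·F_u·A_nt = 636.8 kN → 478 kN.
Bolt shear governs: 158 kN.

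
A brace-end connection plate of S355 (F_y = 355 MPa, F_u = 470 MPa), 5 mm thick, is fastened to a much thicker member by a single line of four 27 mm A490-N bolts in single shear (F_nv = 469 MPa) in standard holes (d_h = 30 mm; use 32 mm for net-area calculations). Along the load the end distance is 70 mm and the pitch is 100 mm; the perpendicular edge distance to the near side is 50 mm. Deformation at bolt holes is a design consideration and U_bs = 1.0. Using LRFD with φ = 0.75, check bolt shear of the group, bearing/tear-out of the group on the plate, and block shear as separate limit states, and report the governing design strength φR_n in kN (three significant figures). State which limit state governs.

333 kN (block shear governs)

Bolt shear: A_b = π·27²/4 = 572.6 mm²; R_n = 469 × 572.6 × 4 × 1 / 1000 = 1074 kN → 0.75 × 1074 = 806 kN.
Bearing: edge l_c = 55, r_n = 152.3 kN; interior l_c = 70, r_n = 152.3 kN; R_n = 152.3 + 3·152.3 = 609.1 kN → 457 kN.
Block shear: A_gv = 1850, A_nv = 1290, A_nt = 170 mm²; R_n = min(0.6F_uA_nv, 0.6F_yA_gv) + U_bs·F_u·A_nt = 443.7 kN → 333 kN.
Block shear governs: 333 kN.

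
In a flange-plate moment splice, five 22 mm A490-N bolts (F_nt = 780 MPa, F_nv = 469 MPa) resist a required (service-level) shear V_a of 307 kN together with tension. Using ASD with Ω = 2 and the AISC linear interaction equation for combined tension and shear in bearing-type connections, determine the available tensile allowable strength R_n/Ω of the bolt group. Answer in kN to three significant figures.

453 kN

A_b = π·22²/4 = 380.1 mm²; f_rv = 307 × 1000 / (5 × 380.1) = 161.5 MPa.
F'_nt = 1.3 F_nt − (Ω F_nt / F_nv) f_rv = 1.3·780 − (2·780/469)·161.5 = 476.7 MPa, capped at F_nt → F'_nt = 476.7 MPa.
R_n = F'_nt · A_b · n = 476.7 × 380.1 × 5 / 1000 = 906.1 kN.
Allowable strength R_n/Ω = 906.1 / 2 = 453 kN.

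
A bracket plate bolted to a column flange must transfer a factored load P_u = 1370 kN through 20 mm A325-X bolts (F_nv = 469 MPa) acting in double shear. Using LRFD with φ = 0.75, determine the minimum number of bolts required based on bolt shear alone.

A_b = π·20²/4 = 314.2 mm².
Per-bolt design strength φR_n = 0.75 × 469 × 314.2 × 2 / 1000 = 221 kN.
n ≥ 1370 / 221 = 6.199 → use 7 bolts.

7 bolts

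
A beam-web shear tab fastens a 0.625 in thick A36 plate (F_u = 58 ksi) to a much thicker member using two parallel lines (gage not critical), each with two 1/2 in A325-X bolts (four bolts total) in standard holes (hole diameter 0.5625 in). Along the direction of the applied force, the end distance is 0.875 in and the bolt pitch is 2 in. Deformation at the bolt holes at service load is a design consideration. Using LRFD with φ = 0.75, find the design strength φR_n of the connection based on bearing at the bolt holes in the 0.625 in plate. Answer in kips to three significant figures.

Per bolt r_n = 1.2 l_c t F_u ≤ 2.4 d t F_u; upper limit = 2.4 × 0.5 × 0.625 × 58 = 43.5 kips.
Edge bolt: l_c = 0.875 − 0.5625/2 = 0.5938 in → 1.2 × 0.5938 × 0.625 × 58 = 25.83 → r_n = 25.83 kips.
Interior bolts: l_c = 2 − 0.5625 = 1.438 in → 1.2 × 1.438 × 0.625 × 58 = 62.53 → r_n = 43.5 kips.
R_n = 2 × 25.83 + 2 × 43.5 = 138.7 kips.
Design strength φR_n = 0.75 × 138.7 = 104 kips.

104 kips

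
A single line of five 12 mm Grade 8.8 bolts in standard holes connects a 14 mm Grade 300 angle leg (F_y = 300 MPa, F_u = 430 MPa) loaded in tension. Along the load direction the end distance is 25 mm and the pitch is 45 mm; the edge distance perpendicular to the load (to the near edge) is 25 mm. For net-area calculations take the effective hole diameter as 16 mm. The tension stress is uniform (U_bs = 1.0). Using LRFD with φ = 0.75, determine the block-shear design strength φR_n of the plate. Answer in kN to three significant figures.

437 kN

Shear plane L_v = 25 + 4·45 = 205 mm; A_gv = 205 × 14 = 2870 mm².
A_nv = (205 − 4.5·16) × 14 = 1862 mm².
A_nt = (25 − 0.5·16) × 14 = 238 mm².
0.6 F_u A_nv = 480.4 kN; 0.6 F_y A_gv = 516.6 kN → shear rupture governs the shear term.
R_n = 480.4 + 1.0 × 430 × 238 / 1000 = 582.7 kN.
Design strength φR_n = 0.75 × 582.7 = 437 kN.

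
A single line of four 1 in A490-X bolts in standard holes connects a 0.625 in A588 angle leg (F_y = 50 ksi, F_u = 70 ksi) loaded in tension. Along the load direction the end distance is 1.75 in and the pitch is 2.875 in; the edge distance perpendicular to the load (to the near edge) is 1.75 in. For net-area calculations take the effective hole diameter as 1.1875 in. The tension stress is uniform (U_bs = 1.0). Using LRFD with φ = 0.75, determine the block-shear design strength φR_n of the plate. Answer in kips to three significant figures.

160 kips

Shear plane L_v = 1.75 + 3·2.875 = 10.38 in; A_gv = 10.38 × 0.625 = 6.484 in².
A_nv = (10.38 − 3.5·1.1875) × 0.625 = 3.887 in².
A_nt = (1.75 − 0.5·1.1875) × 0.625 = 0.7227 in².
0.6 F_u A_nv = 163.2 kips; 0.6 F_y A_gv = 194.5 kips → shear rupture governs the shear term.
R_n = 163.2 + 1.0 × 70 × 0.7227 = 213.8 kips.
Design strength φR_n = 0.75 × 213.8 = 160 kips.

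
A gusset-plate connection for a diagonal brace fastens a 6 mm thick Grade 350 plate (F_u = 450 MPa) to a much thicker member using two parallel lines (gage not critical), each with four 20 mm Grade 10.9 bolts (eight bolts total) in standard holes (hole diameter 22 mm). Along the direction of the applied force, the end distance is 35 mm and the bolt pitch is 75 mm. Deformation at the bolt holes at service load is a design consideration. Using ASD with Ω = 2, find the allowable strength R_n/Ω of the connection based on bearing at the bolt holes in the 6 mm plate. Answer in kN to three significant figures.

Per bolt r_n = 1.2 l_c t F_u ≤ 2.4 d t F_u; upper limit = 2.4 × 20 × 6 × 450 / 1000 = 129.6 kN.
Edge bolt: l_c = 35 − 22/2 = 24 mm → 1.2 × 24 × 6 × 450 / 1000 = 77.76 → r_n = 77.76 kN.
Interior bolts: l_c = 75 − 22 = 53 mm → 1.2 × 53 × 6 × 450 / 1000 = 171.7 → r_n = 129.6 kN.
R_n = 2 × 77.76 + 6 × 129.6 = 933.1 kN.
Allowable strength R_n/Ω = 933.1 / 2 = 467 kN.

467 kN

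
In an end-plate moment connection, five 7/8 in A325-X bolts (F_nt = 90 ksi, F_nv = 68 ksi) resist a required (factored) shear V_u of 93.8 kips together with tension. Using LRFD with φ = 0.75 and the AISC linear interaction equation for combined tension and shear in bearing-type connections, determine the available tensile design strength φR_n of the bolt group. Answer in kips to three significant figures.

140 kips

A_b = π·0.875²/4 = 0.6013 in²; f_rv = 93.8 / (5 × 0.6013) = 31.2 ksi.
F'_nt = 1.3 F_nt − (F_nt / φF_nv) f_rv = 1.3·90 − (90/(0.75·68))·31.2 = 61.94 ksi, capped at F_nt → F'_nt = 61.94 ksi.
R_n = F'_nt · A_b · n = 61.94 × 0.6013 × 5 = 186.2 kips.
Design strength φR_n = 0.75 × 186.2 = 140 kips.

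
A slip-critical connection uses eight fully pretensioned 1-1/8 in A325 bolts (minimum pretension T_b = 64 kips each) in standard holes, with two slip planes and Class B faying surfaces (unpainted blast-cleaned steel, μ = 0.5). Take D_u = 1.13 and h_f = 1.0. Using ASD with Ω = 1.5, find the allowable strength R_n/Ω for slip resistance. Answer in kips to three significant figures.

R_n = μ · D_u · h_f · T_b · n_s · n_b = 0.5 × 1.13 × 1.0 × 64 × 2 × 8 = 578.6 kips.
Allowable strength R_n/Ω = 578.6 / 1.5 = 386 kips.

386 kips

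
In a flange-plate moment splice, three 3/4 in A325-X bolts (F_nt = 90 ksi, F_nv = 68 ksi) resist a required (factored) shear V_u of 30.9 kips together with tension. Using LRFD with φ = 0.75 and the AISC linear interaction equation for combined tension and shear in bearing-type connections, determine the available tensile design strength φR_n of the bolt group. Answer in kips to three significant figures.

A_b = π·0.75²/4 = 0.4418 in²; f_rv = 30.9 / (3 × 0.4418) = 23.31 ksi.
F'_nt = 1.3 F_nt − (F_nt / φF_nv) f_rv = 1.3·90 − (90/(0.75·68))·23.31 = 75.86 ksi, capped at F_nt → F'_nt = 75.86 ksi.
R_n = F'_nt · A_b · n = 75.86 × 0.4418 × 3 = 100.5 kips.
Design strength φR_n = 0.75 × 100.5 = 75.4 kips.

75.4 kips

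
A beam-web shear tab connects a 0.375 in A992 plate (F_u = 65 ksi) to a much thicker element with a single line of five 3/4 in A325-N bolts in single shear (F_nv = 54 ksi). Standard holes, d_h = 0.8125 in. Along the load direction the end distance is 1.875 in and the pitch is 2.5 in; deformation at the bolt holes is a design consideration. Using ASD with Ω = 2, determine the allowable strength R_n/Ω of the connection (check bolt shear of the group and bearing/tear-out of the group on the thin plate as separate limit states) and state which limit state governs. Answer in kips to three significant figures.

59.6 kips (bolt shear governs)

Bolt shear: A_b = π·0.75²/4 = 0.4418 in²; R_n = 54 × 0.4418 × 5 × 1 = 119.3 kips → 119.3 / 2 = 59.6 kips.
Bearing (1.2 l_c t F_u ≤ 2.4 d t F_u): upper limit = 2.4·0.75·0.375·65 = 43.87 kips.
  Edge l_c = 1.875 − 0.8125/2 = 1.469 → r_n = 42.96 kips; interior l_c = 2.5 − 0.8125 = 1.688 → r_n = 43.87 kips.
  R_n,bearing = 1·42.96 + 4·43.87 = 218.5 kips → 218.5 / 2 = 109 kips.
Bolt shear governs: 59.6 kips.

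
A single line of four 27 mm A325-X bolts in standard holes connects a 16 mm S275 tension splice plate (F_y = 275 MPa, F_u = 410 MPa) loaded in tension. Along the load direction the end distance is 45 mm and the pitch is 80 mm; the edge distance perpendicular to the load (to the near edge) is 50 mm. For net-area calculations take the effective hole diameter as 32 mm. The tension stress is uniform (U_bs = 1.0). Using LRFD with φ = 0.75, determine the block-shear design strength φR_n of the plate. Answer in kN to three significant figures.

Shear plane L_v = 45 + 3·80 = 285 mm; A_gv = 285 × 16 = 4560 mm².
A_nv = (285 − 3.5·32) × 16 = 2768 mm².
A_nt = (50 − 0.5·32) × 16 = 544 mm².
0.6 F_u A_nv = 680.9 kN; 0.6 F_y A_gv = 752.4 kN → shear rupture governs the shear term.
R_n = 680.9 + 1.0 × 410 × 544 / 1000 = 904 kN.
Design strength φR_n = 0.75 × 904 = 678 kN.

678 kN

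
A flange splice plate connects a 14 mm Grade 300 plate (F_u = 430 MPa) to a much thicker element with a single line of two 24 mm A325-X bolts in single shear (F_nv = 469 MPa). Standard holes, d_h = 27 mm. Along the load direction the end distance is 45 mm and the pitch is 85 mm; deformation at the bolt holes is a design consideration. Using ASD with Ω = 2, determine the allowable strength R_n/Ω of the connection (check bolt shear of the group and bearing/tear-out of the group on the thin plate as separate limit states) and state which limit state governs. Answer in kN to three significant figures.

212 kN (bolt shear governs)

Bolt shear: A_b = π·24²/4 = 452.4 mm²; R_n = 469 × 452.4 × 2 × 1 / 1000 = 424.3 kN → 424.3 / 2 = 212 kN.
Bearing (1.2 l_c t F_u ≤ 2.4 d t F_u): upper limit = 2.4·24·14·430 / 1000 = 346.8 kN.
  Edge l_c = 45 − 27/2 = 31.5 → r_n = 227.6 kN; interior l_c = 85 − 27 = 58 → r_n = 346.8 kN.
  R_n,bearing = 1·227.6 + 1·346.8 = 574.3 kN → 574.3 / 2 = 287 kN.
Bolt shear governs: 212 kN.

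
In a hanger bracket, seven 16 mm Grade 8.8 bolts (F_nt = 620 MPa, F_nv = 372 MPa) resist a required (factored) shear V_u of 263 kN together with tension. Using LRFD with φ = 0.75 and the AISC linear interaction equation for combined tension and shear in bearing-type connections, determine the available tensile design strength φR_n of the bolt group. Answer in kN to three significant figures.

A_b = π·16²/4 = 201.1 mm²; f_rv = 263 × 1000 / (7 × 201.1) = 186.9 MPa.
F'_nt = 1.3 F_nt − (F_nt / φF_nv) f_rv = 1.3·620 − (620/(0.75·372))·186.9 = 390.7 MPa, capped at F_nt → F'_nt = 390.7 MPa.
R_n = F'_nt · A_b · n = 390.7 × 201.1 × 7 / 1000 = 549.9 kN.
Design strength φR_n = 0.75 × 549.9 = 412 kN.

412 kN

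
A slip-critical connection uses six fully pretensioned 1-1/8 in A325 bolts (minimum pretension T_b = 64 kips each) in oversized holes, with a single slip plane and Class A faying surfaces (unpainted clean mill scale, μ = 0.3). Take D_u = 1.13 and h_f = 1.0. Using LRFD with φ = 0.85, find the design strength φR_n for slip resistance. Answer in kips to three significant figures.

111 kips

R_n = μ · D_u · h_f · T_b · n_s · n_b = 0.3 × 1.13 × 1.0 × 64 × 1 × 6 = 130.2 kips.
Design strength φR_n = 0.85 × 130.2 = 111 kips.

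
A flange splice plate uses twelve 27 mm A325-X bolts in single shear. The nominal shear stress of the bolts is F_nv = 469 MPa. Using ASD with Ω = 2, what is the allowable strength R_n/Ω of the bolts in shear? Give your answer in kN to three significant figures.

A_b = π × 27² / 4 = 572.6 mm².
R_n = F_nv · A_b · n · n_s = 469 × 572.6 × 12 × 1 / 1000 = 3222 kN.
Allowable strength R_n/Ω = 3222 / 2 = 1610 kN.

1610 kN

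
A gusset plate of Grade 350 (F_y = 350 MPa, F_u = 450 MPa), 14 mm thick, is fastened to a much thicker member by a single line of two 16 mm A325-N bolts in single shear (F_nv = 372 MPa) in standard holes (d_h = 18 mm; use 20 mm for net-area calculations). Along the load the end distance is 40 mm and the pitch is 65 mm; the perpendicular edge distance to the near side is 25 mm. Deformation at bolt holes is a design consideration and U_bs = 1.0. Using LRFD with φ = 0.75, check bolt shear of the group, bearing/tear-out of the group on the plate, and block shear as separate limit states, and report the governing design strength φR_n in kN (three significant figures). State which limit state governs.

Bolt shear: A_b = π·16²/4 = 201.1 mm²; R_n = 372 × 201.1 × 2 × 1 / 1000 = 149.6 kN → 0.75 × 149.6 = 112 kN.
Bearing: edge l_c = 31, r_n = 234.4 kN; interior l_c = 47, r_n = 241.9 kN; R_n = 234.4 + 1·241.9 = 476.3 kN → 357 kN.
Block shear: A_gv = 1470, A_nv = 1050, A_nt = 210 mm²; R_n = min(0.6F_uA_nv, 0.6F_yA_gv) + U_bs·F_u·A_nt = 378 kN → 284 kN.
Bolt shear governs: 112 kN.

112 kN (bolt shear governs)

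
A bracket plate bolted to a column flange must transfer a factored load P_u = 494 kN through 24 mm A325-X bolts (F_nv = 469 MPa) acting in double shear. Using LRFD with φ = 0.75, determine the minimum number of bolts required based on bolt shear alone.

2 bolts

A_b = π·24²/4 = 452.4 mm².
Per-bolt design strength φR_n = 0.75 × 469 × 452.4 × 2 / 1000 = 318.3 kN.
n ≥ 494 / 318.3 = 1.552 → use 2 bolts.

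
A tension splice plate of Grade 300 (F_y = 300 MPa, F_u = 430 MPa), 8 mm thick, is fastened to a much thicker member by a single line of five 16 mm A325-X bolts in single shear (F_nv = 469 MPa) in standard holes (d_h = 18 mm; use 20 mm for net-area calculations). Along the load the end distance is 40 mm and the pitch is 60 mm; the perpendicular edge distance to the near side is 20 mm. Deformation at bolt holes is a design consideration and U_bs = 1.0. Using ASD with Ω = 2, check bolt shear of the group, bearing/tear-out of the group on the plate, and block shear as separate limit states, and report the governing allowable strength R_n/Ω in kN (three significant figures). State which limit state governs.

Bolt shear: A_b = π·16²/4 = 201.1 mm²; R_n = 469 × 201.1 × 5 × 1 / 1000 = 471.5 kN → 471.5 / 2 = 236 kN.
Bearing: edge l_c = 31, r_n = 128 kN; interior l_c = 42, r_n = 132.1 kN; R_n = 128 + 4·132.1 = 656.4 kN → 328 kN.
Block shear: A_gv = 2240, A_nv = 1520, A_nt = 80 mm²; R_n = min(0.6F_uA_nv, 0.6F_yA_gv) + U_bs·F_u·A_nt = 426.6 kN → 213 kN.
Block shear governs: 213 kN.

213 kN (block shear governs)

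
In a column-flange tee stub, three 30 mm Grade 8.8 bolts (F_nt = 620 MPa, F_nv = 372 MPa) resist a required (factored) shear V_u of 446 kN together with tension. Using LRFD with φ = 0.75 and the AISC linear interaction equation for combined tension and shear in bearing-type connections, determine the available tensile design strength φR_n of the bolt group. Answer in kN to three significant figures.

A_b = π·30²/4 = 706.9 mm²; f_rv = 446 × 1000 / (3 × 706.9) = 210.3 MPa.
F'_nt = 1.3 F_nt − (F_nt / φF_nv) f_rv = 1.3·620 − (620/(0.75·372))·210.3 = 338.6 MPa, capped at F_nt → F'_nt = 338.6 MPa.
R_n = F'_nt · A_b · n = 338.6 × 706.9 × 3 / 1000 = 718.1 kN.
Design strength φR_n = 0.75 × 718.1 = 539 kN.

539 kN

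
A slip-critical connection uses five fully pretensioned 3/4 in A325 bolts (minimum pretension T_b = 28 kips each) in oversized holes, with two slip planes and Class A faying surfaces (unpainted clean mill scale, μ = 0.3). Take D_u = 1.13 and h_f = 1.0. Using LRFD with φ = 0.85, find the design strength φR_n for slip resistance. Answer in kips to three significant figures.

80.7 kips

R_n = μ · D_u · h_f · T_b · n_s · n_b = 0.3 × 1.13 × 1.0 × 28 × 2 × 5 = 94.92 kips.
Design strength φR_n = 0.85 × 94.92 = 80.7 kips.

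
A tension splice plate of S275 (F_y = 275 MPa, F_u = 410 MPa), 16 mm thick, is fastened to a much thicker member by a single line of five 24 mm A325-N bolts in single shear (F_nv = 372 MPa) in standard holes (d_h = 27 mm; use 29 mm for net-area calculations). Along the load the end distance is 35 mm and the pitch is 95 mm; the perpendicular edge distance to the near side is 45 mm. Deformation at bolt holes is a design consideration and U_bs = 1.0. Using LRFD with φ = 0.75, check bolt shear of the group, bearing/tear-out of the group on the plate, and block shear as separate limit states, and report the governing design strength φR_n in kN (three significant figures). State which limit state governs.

631 kN (bolt shear governs)

Bolt shear: A_b = π·24²/4 = 452.4 mm²; R_n = 372 × 452.4 × 5 × 1 / 1000 = 841.4 kN → 0.75 × 841.4 = 631 kN.
Bearing: edge l_c = 21.5, r_n = 169.2 kN; interior l_c = 68, r_n = 377.9 kN; R_n = 169.2 + 4·377.9 = 1681 kN → 1260 kN.
Block shear: A_gv = 6640, A_nv = 4552, A_nt = 488 mm²; R_n = min(0.6F_uA_nv, 0.6F_yA_gv) + U_bs·F_u·A_nt = 1296 kN → 972 kN.
Bolt shear governs: 631 kN.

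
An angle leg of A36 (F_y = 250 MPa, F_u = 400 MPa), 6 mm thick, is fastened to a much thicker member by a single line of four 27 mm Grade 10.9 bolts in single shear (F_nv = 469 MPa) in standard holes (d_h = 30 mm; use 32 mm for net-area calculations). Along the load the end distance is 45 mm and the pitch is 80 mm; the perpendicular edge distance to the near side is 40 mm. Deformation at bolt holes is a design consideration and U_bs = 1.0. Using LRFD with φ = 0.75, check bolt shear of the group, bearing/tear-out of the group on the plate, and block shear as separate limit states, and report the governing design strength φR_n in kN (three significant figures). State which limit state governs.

230 kN (block shear governs)

Bolt shear: A_b = π·27²/4 = 572.6 mm²; R_n = 469 × 572.6 × 4 × 1 / 1000 = 1074 kN → 0.75 × 1074 = 806 kN.
Bearing: edge l_c = 30, r_n = 86.4 kN; interior l_c = 50, r_n = 144 kN; R_n = 86.4 + 3·144 = 518.4 kN → 389 kN.
Block shear: A_gv = 1710, A_nv = 1038, A_nt = 144 mm²; R_n = min(0.6F_uA_nv, 0.6F_yA_gv) + U_bs·F_u·A_nt = 306.7 kN → 230 kN.
Block shear governs: 230 kN.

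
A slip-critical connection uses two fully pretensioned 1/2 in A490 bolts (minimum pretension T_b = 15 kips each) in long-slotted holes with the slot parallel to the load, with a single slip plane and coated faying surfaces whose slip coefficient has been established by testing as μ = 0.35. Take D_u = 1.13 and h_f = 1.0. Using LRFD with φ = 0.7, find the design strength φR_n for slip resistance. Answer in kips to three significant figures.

R_n = μ · D_u · h_f · T_b · n_s · n_b = 0.35 × 1.13 × 1.0 × 15 × 1 × 2 = 11.86 kips.
Design strength φR_n = 0.7 × 11.86 = 8.31 kips.

8.31 kips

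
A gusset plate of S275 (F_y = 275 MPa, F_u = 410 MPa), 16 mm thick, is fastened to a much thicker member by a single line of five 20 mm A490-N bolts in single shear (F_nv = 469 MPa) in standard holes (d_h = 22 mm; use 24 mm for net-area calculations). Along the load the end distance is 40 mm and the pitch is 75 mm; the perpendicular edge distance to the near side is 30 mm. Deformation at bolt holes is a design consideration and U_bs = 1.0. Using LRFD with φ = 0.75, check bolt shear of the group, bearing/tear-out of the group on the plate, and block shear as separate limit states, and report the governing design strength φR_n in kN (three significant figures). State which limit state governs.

Bolt shear: A_b = π·20²/4 = 314.2 mm²; R_n = 469 × 314.2 × 5 × 1 / 1000 = 736.7 kN → 0.75 × 736.7 = 553 kN.
Bearing: edge l_c = 29, r_n = 228.3 kN; interior l_c = 53, r_n = 314.9 kN; R_n = 228.3 + 4·314.9 = 1488 kN → 1120 kN.
Block shear: A_gv = 5440, A_nv = 3712, A_nt = 288 mm²; R_n = min(0.6F_uA_nv, 0.6F_yA_gv) + U_bs·F_u·A_nt = 1016 kN → 762 kN.
Bolt shear governs: 553 kN.

553 kN (bolt shear governs)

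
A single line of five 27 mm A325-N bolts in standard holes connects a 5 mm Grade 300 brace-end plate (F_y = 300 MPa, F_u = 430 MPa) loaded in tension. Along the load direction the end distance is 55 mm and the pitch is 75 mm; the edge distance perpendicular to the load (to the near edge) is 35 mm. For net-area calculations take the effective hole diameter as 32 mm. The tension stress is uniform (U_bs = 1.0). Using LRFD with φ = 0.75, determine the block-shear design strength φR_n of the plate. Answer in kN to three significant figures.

Shear plane L_v = 55 + 4·75 = 355 mm; A_gv = 355 × 5 = 1775 mm².
A_nv = (355 − 4.5·32) × 5 = 1055 mm².
A_nt = (35 − 0.5·32) × 5 = 95 mm².
0.6 F_u A_nv = 272.2 kN; 0.6 F_y A_gv = 319.5 kN → shear rupture governs the shear term.
R_n = 272.2 + 1.0 × 430 × 95 / 1000 = 313 kN.
Design strength φR_n = 0.75 × 313 = 235 kN.

235 kN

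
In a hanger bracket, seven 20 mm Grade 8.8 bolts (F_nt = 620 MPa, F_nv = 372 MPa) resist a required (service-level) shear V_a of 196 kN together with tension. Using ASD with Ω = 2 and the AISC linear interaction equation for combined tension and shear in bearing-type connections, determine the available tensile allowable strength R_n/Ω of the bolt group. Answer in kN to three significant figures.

560 kN

A_b = π·20²/4 = 314.2 mm²; f_rv = 196 × 1000 / (7 × 314.2) = 89.13 MPa.
F'_nt = 1.3 F_nt − (Ω F_nt / F_nv) f_rv = 1.3·620 − (2·620/372)·89.13 = 508.9 MPa, capped at F_nt → F'_nt = 508.9 MPa.
R_n = F'_nt · A_b · n = 508.9 × 314.2 × 7 / 1000 = 1119 kN.
Allowable strength R_n/Ω = 1119 / 2 = 560 kN.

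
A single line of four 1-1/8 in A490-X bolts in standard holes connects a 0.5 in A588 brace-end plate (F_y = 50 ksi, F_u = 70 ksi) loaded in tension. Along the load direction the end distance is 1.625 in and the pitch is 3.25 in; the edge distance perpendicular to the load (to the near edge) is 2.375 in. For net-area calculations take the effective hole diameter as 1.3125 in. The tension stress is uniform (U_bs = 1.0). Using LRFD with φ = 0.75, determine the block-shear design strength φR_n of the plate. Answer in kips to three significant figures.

Shear plane L_v = 1.625 + 3·3.25 = 11.38 in; A_gv = 11.38 × 0.5 = 5.688 in².
A_nv = (11.38 − 3.5·1.3125) × 0.5 = 3.391 in².
A_nt = (2.375 − 0.5·1.3125) × 0.5 = 0.8594 in².
0.6 F_u A_nv = 142.4 kips; 0.6 F_y A_gv = 170.6 kips → shear rupture governs the shear term.
R_n = 142.4 + 1.0 × 70 × 0.8594 = 202.6 kips.
Design strength φR_n = 0.75 × 202.6 = 152 kips.

152 kips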